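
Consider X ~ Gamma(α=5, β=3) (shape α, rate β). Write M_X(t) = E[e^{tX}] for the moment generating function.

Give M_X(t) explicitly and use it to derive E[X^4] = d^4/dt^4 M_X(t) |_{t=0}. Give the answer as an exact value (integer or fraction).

E[X^4] = D^4[M](0) = 560/27

M_X(t) = 243/(3 - t)^5
D^4[M](t) = -408240/(t^9 - 27*t^8 + 324*t^7 - 2268*t^6 + 10206*t^5 - 30618*t^4 + 61236*t^3 - 78732*t^2 + 59049*t - 19683)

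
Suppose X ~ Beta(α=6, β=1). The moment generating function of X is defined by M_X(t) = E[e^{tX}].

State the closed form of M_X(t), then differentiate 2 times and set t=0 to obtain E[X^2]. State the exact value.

M_X(t) = ₁F₁(6; 7; t)
D^2[M](t) = 3*₁F₁(8; 9; t)/4

E[X^2] = D^2[M](0) = 3/4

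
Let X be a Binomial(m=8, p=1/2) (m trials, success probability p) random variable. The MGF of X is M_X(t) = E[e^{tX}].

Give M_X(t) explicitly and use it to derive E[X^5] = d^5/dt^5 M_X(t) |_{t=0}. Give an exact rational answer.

E[X^5] = M′′′′′(0) = 2524

M_X(t) = (e^(t)/2 + 1/2)^8
M′(t) = e^(8*t)/32 + 7*e^(7*t)/32 + 21*e^(6*t)/32 + 35*e^(5*t)/32 + 35*e^(4*t)/32 + 21*e^(3*t)/32 + 7*e^(2*t)/32 + e^(t)/32
M′′(t) = e^(8*t)/4 + 49*e^(7*t)/32 + 63*e^(6*t)/16 + 175*e^(5*t)/32 + 35*e^(4*t)/8 + 63*e^(3*t)/32 + 7*e^(2*t)/16 + e^(t)/32
M′′′(t) = 2*e^(8*t) + 343*e^(7*t)/32 + 189*e^(6*t)/8 + 875*e^(5*t)/32 + 35*e^(4*t)/2 + 189*e^(3*t)/32 + 7*e^(2*t)/8 + e^(t)/32
M′′′′(t) = 16*e^(8*t) + 2401*e^(7*t)/32 + 567*e^(6*t)/4 + 4375*e^(5*t)/32 + 70*e^(4*t) + 567*e^(3*t)/32 + 7*e^(2*t)/4 + e^(t)/32
M′′′′′(t) = 128*e^(8*t) + 16807*e^(7*t)/32 + 1701*e^(6*t)/2 + 21875*e^(5*t)/32 + 280*e^(4*t) + 1701*e^(3*t)/32 + 7*e^(2*t)/2 + e^(t)/32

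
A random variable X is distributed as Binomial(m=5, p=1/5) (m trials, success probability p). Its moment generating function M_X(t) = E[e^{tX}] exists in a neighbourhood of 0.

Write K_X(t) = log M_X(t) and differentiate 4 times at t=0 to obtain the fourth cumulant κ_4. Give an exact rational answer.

M_X(t) = (e^(t)/5 + 4/5)^5
K_X(t) = log M_X(t) = 5*log(e^(t)/5 + 4/5)
K^(4)(t) = (20*e^(3*t) - 320*e^(2*t) + 320*e^(t))/(e^(4*t) + 16*e^(3*t) + 96*e^(2*t) + 256*e^(t) + 256)

κ_4 = K^(4)(0) = 4/125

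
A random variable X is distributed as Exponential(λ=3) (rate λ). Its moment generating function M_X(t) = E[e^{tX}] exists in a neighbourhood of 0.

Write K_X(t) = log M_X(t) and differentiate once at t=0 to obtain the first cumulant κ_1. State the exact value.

M_X(t) = 3/(3 - t)
K_X(t) = log M_X(t) = -log(3 - t) + log(3)
K^(1)(t) = -1/(t - 3)

κ_1 = K^(1)(0) = 1/3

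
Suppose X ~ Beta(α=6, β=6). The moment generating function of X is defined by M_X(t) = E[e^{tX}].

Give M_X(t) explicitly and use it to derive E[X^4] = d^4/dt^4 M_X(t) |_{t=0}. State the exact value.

M_X(t) = ₁F₁(6; 12; t)
D^4[M](t) = 6*₁F₁(10; 16; t)/65

E[X^4] = D^4[M](0) = 6/65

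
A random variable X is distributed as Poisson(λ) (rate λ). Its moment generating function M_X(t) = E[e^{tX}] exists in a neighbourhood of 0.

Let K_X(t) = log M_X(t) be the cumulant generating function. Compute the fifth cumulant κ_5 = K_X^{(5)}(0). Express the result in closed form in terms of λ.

M_X(t) = e^(λ*(e^(t) - 1))
K_X(t) = log M_X(t) = λ*(e^(t) - 1)
K′(t) = λ*e^(t)
K′′(t) = λ*e^(t)
K′′′(t) = λ*e^(t)
K′′′′(t) = λ*e^(t)
K′′′′′(t) = λ*e^(t)

κ_5 = K′′′′′(0) = λ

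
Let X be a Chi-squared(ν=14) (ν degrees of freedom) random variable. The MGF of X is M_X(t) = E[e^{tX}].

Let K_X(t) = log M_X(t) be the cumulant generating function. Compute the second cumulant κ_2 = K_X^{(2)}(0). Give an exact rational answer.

M_X(t) = (1 - 2*t)^(-7)
K_X(t) = log M_X(t) = -7*log(1 - 2*t)
D^2[K](t) = 28/(4*t^2 - 4*t + 1)

κ_2 = D^2[K](0) = 28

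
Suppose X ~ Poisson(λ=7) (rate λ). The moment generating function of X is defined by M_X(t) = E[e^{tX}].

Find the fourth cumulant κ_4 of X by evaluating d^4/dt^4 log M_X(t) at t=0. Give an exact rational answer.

κ_4 = D^4[K](0) = 7

M_X(t) = e^(7*e^(t) - 7)
K_X(t) = log M_X(t) = 7*e^(t) - 7
D^4[K](t) = 7*e^(t)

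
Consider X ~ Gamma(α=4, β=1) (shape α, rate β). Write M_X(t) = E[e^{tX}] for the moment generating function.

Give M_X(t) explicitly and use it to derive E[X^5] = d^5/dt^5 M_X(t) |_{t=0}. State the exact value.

M_X(t) = (1 - t)^(-4)
dM/dt = -4/(t^5 - 5*t^4 + 10*t^3 - 10*t^2 + 5*t - 1)
d^2M/dt^2 = 20/(t^6 - 6*t^5 + 15*t^4 - 20*t^3 + 15*t^2 - 6*t + 1)
d^3M/dt^3 = -120/(t^7 - 7*t^6 + 21*t^5 - 35*t^4 + 35*t^3 - 21*t^2 + 7*t - 1)
d^4M/dt^4 = 840/(t^8 - 8*t^7 + 28*t^6 - 56*t^5 + 70*t^4 - 56*t^3 + 28*t^2 - 8*t + 1)
d^5M/dt^5 = -6720/(t^9 - 9*t^8 + 36*t^7 - 84*t^6 + 126*t^5 - 126*t^4 + 84*t^3 - 36*t^2 + 9*t - 1)

E[X^5] = d^5M/dt^5 |_{t=0} = 6720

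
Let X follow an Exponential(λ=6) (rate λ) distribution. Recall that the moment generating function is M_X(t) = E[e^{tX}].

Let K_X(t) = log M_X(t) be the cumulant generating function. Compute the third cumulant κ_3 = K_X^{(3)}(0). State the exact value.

κ_3 = D^3[K](0) = 1/108

M_X(t) = 6/(6 - t)
K_X(t) = log M_X(t) = -log(6 - t) + log(6)
D^3[K](t) = -2/(t^3 - 18*t^2 + 108*t - 216)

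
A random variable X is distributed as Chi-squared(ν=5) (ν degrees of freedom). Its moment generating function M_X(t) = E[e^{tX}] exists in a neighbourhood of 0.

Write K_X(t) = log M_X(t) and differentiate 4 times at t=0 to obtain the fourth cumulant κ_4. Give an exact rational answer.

M_X(t) = (1 - 2*t)^(-5/2)
K_X(t) = log M_X(t) = -5*log(1 - 2*t)/2
K^(4)(t) = 240/(16*t^4 - 32*t^3 + 24*t^2 - 8*t + 1)

κ_4 = K^(4)(0) = 240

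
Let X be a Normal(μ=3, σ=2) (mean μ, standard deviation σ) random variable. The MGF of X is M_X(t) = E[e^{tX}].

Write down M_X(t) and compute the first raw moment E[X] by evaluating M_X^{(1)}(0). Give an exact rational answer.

E[X] = M^(1)(0) = 3

M_X(t) = e^(2*t^2 + 3*t)
M^(1)(t) = 4*t*e^(3*t)*e^(2*t^2) + 3*e^(3*t)*e^(2*t^2)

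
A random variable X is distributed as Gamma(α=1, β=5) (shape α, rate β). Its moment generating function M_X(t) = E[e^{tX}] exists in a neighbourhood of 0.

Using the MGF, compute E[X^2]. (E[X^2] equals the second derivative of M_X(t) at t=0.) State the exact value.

E[X^2] = d^2M/dt^2 |_{t=0} = 2/25

M_X(t) = 5/(5 - t)
dM/dt = 5/(t^2 - 10*t + 25)
d^2M/dt^2 = -10/(t^3 - 15*t^2 + 75*t - 125)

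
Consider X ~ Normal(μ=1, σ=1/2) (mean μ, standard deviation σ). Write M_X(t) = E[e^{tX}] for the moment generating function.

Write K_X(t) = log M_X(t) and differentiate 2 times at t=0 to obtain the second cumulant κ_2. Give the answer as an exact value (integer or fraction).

κ_2 = D^2[K](0) = 1/4

M_X(t) = e^(t^2/8 + t)
K_X(t) = log M_X(t) = t^2/8 + t
D^2[K](t) = 1/4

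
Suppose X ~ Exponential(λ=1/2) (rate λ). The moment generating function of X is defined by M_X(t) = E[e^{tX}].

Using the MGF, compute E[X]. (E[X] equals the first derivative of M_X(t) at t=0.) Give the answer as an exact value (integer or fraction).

E[X] = M′(0) = 2

M_X(t) = 1/(2*(1/2 - t))
M′(t) = 2/(4*t^2 - 4*t + 1)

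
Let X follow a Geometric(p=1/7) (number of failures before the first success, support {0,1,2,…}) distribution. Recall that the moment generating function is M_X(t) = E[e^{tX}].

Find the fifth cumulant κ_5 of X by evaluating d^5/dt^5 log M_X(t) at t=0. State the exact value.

M_X(t) = 1/(7*(1 - 6*e^(t)/7))
K_X(t) = log M_X(t) = -log(1 - 6*e^(t)/7) - log(7)
K′(t) = -6*e^(t)/(6*e^(t) - 7)
K′′(t) = 42*e^(t)/(36*e^(2*t) - 84*e^(t) + 49)
K′′′(t) = (-252*e^(2*t) - 294*e^(t))/(216*e^(3*t) - 756*e^(2*t) + 882*e^(t) - 343)
K′′′′(t) = (1512*e^(3*t) + 7056*e^(2*t) + 2058*e^(t))/(1296*e^(4*t) - 6048*e^(3*t) + 10584*e^(2*t) - 8232*e^(t) + 2401)
K′′′′′(t) = (-9072*e^(4*t) - 116424*e^(3*t) - 135828*e^(2*t) - 14406*e^(t))/(7776*e^(5*t) - 45360*e^(4*t) + 105840*e^(3*t) - 123480*e^(2*t) + 72030*e^(t) - 16807)

κ_5 = K′′′′′(0) = 275730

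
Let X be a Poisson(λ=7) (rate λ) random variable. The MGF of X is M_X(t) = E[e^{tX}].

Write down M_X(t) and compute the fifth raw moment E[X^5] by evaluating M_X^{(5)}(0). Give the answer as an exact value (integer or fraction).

E[X^5] = M^(5)(0) = 50134

M_X(t) = e^(7*e^(t) - 7)
M^(5)(t) = (16807*e^(5*t)*e^(7*e^(t)) + 24010*e^(4*t)*e^(7*e^(t)) + 8575*e^(3*t)*e^(7*e^(t)) + 735*e^(2*t)*e^(7*e^(t)) + 7*e^(t)*e^(7*e^(t)))*e^(-7)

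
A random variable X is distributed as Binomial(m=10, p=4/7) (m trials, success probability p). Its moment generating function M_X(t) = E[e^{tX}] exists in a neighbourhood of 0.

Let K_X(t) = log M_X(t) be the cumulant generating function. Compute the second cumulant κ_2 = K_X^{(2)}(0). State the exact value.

M_X(t) = (4*e^(t)/7 + 3/7)^10
K_X(t) = log M_X(t) = 10*log(4*e^(t)/7 + 3/7)
K′(t) = 40*e^(t)/(4*e^(t) + 3)
K′′(t) = 120*e^(t)/(16*e^(2*t) + 24*e^(t) + 9)

κ_2 = K′′(0) = 120/49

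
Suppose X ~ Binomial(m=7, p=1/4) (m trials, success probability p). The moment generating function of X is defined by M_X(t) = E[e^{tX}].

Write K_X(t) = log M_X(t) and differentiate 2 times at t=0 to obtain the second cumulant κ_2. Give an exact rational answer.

κ_2 = K′′(0) = 21/16

M_X(t) = (e^(t)/4 + 3/4)^7
K_X(t) = log M_X(t) = 7*log(e^(t)/4 + 3/4)
K′(t) = 7*e^(t)/(e^(t) + 3)
K′′(t) = 21*e^(t)/(e^(2*t) + 6*e^(t) + 9)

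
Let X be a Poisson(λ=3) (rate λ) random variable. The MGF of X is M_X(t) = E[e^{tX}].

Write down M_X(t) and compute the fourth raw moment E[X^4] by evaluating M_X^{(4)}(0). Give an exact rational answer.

M_X(t) = e^(3*e^(t) - 3)
M′(t) = 3*e^(-3)*e^(t)*e^(3*e^(t))
M′′(t) = (9*e^(2*t)*e^(3*e^(t)) + 3*e^(t)*e^(3*e^(t)))*e^(-3)
M′′′(t) = (27*e^(3*t)*e^(3*e^(t)) + 27*e^(2*t)*e^(3*e^(t)) + 3*e^(t)*e^(3*e^(t)))*e^(-3)
M′′′′(t) = (81*e^(4*t)*e^(3*e^(t)) + 162*e^(3*t)*e^(3*e^(t)) + 63*e^(2*t)*e^(3*e^(t)) + 3*e^(t)*e^(3*e^(t)))*e^(-3)

E[X^4] = M′′′′(0) = 309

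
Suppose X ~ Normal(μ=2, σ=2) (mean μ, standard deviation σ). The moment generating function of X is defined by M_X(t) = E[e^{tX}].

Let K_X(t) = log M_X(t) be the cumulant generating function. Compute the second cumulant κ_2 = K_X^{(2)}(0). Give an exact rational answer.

M_X(t) = e^(2*t^2 + 2*t)
K_X(t) = log M_X(t) = 2*t^2 + 2*t
K′(t) = 4*t + 2
K′′(t) = 4

κ_2 = K′′(0) = 4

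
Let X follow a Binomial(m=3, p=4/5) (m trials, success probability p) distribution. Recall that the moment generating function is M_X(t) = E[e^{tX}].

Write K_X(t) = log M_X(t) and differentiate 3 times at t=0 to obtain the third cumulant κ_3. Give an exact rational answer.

κ_3 = K^(3)(0) = -36/125

M_X(t) = (4*e^(t)/5 + 1/5)^3
K_X(t) = log M_X(t) = 3*log(4*e^(t)/5 + 1/5)
K^(3)(t) = (-48*e^(2*t) + 12*e^(t))/(64*e^(3*t) + 48*e^(2*t) + 12*e^(t) + 1)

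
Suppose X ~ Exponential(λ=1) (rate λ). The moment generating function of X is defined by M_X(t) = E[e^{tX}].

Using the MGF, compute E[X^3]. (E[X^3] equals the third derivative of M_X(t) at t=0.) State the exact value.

M_X(t) = 1/(1 - t)
M′(t) = 1/(t^2 - 2*t + 1)
M′′(t) = -2/(t^3 - 3*t^2 + 3*t - 1)
M′′′(t) = 6/(t^4 - 4*t^3 + 6*t^2 - 4*t + 1)

E[X^3] = M′′′(0) = 6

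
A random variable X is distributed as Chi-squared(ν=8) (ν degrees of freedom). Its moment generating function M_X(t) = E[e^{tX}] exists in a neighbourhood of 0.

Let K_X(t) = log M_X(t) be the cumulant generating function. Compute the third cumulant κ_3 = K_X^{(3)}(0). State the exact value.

M_X(t) = (1 - 2*t)^(-4)
K_X(t) = log M_X(t) = -4*log(1 - 2*t)
K′(t) = -8/(2*t - 1)
K′′(t) = 16/(4*t^2 - 4*t + 1)
K′′′(t) = -64/(8*t^3 - 12*t^2 + 6*t - 1)

κ_3 = K′′′(0) = 64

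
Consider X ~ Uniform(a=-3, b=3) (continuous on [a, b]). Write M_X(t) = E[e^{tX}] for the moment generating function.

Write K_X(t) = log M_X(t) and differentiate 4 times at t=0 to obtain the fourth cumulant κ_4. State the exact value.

M_X(t) = (e^(3*t) - e^(-3*t))/(6*t)
K_X(t) = log M_X(t) = -log(t) + log(e^(3*t) - e^(-3*t)) - log(6)

κ_4 = K^(4)(0) = -54/5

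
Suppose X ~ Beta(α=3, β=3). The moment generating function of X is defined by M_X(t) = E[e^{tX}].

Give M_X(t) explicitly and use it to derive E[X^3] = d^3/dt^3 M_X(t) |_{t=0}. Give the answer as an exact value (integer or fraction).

M_X(t) = ₁F₁(3; 6; t)
dM/dt = ₁F₁(4; 7; t)/2
d^2M/dt^2 = 2*₁F₁(5; 8; t)/7
d^3M/dt^3 = 5*₁F₁(6; 9; t)/28

E[X^3] = d^3M/dt^3 |_{t=0} = 5/28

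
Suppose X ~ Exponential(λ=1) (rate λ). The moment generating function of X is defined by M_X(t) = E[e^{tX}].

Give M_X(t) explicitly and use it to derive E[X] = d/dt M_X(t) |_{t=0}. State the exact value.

E[X] = M′(0) = 1

M_X(t) = 1/(1 - t)
M′(t) = 1/(t^2 - 2*t + 1)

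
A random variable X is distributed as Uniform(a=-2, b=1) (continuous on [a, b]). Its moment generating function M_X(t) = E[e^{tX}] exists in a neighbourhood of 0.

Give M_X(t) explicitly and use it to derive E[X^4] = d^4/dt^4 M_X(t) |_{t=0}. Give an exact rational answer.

E[X^4] = d^4M/dt^4 |_{t=0} = 11/5

M_X(t) = (e^(t) - e^(-2*t))/(3*t)
dM/dt = (t*e^(3*t) + 2*t - e^(3*t) + 1)*e^(-2*t)/(3*t^2)
d^2M/dt^2 = (t^2*e^(3*t) - 4*t^2 - 2*t*e^(3*t) - 4*t + 2*e^(3*t) - 2)*e^(-2*t)/(3*t^3)
d^3M/dt^3 = (t^3*e^(3*t) + 8*t^3 - 3*t^2*e^(3*t) + 12*t^2 + 6*t*e^(3*t) + 12*t - 6*e^(3*t) + 6)*e^(-2*t)/(3*t^4)
d^4M/dt^4 = (t^4*e^(3*t) - 16*t^4 - 4*t^3*e^(3*t) - 32*t^3 + 12*t^2*e^(3*t) - 48*t^2 - 24*t*e^(3*t) - 48*t + 24*e^(3*t) - 24)*e^(-2*t)/(3*t^5)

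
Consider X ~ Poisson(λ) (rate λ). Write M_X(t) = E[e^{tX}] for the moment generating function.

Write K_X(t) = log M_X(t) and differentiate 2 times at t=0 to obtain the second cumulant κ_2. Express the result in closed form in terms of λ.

M_X(t) = e^(λ*(e^(t) - 1))
K_X(t) = log M_X(t) = λ*(e^(t) - 1)
D^2[K](t) = λ*e^(t)

κ_2 = D^2[K](0) = λ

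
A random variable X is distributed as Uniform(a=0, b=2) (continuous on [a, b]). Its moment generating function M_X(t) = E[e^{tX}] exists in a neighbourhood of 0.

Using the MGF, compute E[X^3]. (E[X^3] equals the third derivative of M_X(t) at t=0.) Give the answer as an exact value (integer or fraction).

E[X^3] = M^(3)(0) = 2

M_X(t) = (e^(2*t) - 1)/(2*t)
M^(3)(t) = (4*t^3*e^(2*t) - 6*t^2*e^(2*t) + 6*t*e^(2*t) - 3*e^(2*t) + 3)/t^4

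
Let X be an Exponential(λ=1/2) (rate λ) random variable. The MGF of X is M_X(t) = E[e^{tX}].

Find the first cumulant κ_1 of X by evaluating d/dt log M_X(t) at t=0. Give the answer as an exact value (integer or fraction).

M_X(t) = 1/(2*(1/2 - t))
K_X(t) = log M_X(t) = -log(1/2 - t) - log(2)
K^(1)(t) = -2/(2*t - 1)

κ_1 = K^(1)(0) = 2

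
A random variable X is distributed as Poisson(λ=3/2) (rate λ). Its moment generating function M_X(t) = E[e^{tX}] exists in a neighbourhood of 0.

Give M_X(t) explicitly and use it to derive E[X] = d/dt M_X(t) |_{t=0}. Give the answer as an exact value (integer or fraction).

M_X(t) = e^(3*e^(t)/2 - 3/2)
M′(t) = 3*e^(-3/2)*e^(t)*e^(3*e^(t)/2)/2

E[X] = M′(0) = 3/2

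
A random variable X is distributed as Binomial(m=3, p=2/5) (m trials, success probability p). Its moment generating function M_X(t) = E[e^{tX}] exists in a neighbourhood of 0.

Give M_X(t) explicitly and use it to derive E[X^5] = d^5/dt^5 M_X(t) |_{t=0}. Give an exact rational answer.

M_X(t) = (2*e^(t)/5 + 3/5)^3
dM/dt = 24*e^(3*t)/125 + 72*e^(2*t)/125 + 54*e^(t)/125
d^2M/dt^2 = 72*e^(3*t)/125 + 144*e^(2*t)/125 + 54*e^(t)/125
d^3M/dt^3 = 216*e^(3*t)/125 + 288*e^(2*t)/125 + 54*e^(t)/125
d^4M/dt^4 = 648*e^(3*t)/125 + 576*e^(2*t)/125 + 54*e^(t)/125
d^5M/dt^5 = 1944*e^(3*t)/125 + 1152*e^(2*t)/125 + 54*e^(t)/125

E[X^5] = d^5M/dt^5 |_{t=0} = 126/5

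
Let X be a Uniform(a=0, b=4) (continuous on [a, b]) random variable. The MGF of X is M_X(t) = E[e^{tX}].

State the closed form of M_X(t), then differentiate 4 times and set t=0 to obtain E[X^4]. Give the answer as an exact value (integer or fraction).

M_X(t) = (e^(4*t) - 1)/(4*t)
dM/dt = (4*t*e^(4*t) - e^(4*t) + 1)/(4*t^2)
d^2M/dt^2 = (8*t^2*e^(4*t) - 4*t*e^(4*t) + e^(4*t) - 1)/(2*t^3)
d^3M/dt^3 = (32*t^3*e^(4*t) - 24*t^2*e^(4*t) + 12*t*e^(4*t) - 3*e^(4*t) + 3)/(2*t^4)
d^4M/dt^4 = (64*t^4*e^(4*t) - 64*t^3*e^(4*t) + 48*t^2*e^(4*t) - 24*t*e^(4*t) + 6*e^(4*t) - 6)/t^5

E[X^4] = d^4M/dt^4 |_{t=0} = 256/5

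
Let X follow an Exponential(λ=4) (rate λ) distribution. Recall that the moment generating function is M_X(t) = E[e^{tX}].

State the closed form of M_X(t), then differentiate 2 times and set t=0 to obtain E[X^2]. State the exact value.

M_X(t) = 4/(4 - t)
dM/dt = 4/(t^2 - 8*t + 16)
d^2M/dt^2 = -8/(t^3 - 12*t^2 + 48*t - 64)

E[X^2] = d^2M/dt^2 |_{t=0} = 1/8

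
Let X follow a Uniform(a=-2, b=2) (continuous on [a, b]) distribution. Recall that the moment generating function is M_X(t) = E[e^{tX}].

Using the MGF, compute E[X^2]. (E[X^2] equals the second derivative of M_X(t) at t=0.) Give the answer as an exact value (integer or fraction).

M_X(t) = (e^(2*t) - e^(-2*t))/(4*t)
M′(t) = (2*t*e^(4*t) + 2*t - e^(4*t) + 1)*e^(-2*t)/(4*t^2)
M′′(t) = (2*t^2*e^(4*t) - 2*t^2 - 2*t*e^(4*t) - 2*t + e^(4*t) - 1)*e^(-2*t)/(2*t^3)

E[X^2] = M′′(0) = 4/3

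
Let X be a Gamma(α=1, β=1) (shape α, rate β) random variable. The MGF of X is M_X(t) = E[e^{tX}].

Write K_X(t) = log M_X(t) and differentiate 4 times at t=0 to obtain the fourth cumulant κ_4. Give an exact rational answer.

M_X(t) = 1/(1 - t)
K_X(t) = log M_X(t) = -log(1 - t)
K′(t) = -1/(t - 1)
K′′(t) = 1/(t^2 - 2*t + 1)
K′′′(t) = -2/(t^3 - 3*t^2 + 3*t - 1)
K′′′′(t) = 6/(t^4 - 4*t^3 + 6*t^2 - 4*t + 1)

κ_4 = K′′′′(0) = 6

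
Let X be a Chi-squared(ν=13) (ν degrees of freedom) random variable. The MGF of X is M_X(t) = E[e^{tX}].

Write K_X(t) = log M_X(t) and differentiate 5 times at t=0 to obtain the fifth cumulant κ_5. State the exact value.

κ_5 = K^(5)(0) = 4992

M_X(t) = (1 - 2*t)^(-13/2)
K_X(t) = log M_X(t) = -13*log(1 - 2*t)/2
K^(5)(t) = -4992/(32*t^5 - 80*t^4 + 80*t^3 - 40*t^2 + 10*t - 1)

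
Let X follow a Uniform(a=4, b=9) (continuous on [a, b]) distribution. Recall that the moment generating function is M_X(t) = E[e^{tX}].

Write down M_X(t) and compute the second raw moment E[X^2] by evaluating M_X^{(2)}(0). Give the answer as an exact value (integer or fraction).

M_X(t) = (e^(9*t) - e^(4*t))/(5*t)
M′(t) = (9*t*e^(9*t) - 4*t*e^(4*t) - e^(9*t) + e^(4*t))/(5*t^2)
M′′(t) = (81*t^2*e^(9*t) - 16*t^2*e^(4*t) - 18*t*e^(9*t) + 8*t*e^(4*t) + 2*e^(9*t) - 2*e^(4*t))/(5*t^3)

E[X^2] = M′′(0) = 133/3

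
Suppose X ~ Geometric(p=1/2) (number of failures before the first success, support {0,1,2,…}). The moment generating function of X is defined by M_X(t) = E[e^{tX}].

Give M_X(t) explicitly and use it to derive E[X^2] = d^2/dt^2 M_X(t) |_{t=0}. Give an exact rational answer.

E[X^2] = M′′(0) = 3

M_X(t) = 1/(2*(1 - e^(t)/2))
M′(t) = e^(t)/(e^(2*t) - 4*e^(t) + 4)
M′′(t) = (-e^(2*t) - 2*e^(t))/(e^(3*t) - 6*e^(2*t) + 12*e^(t) - 8)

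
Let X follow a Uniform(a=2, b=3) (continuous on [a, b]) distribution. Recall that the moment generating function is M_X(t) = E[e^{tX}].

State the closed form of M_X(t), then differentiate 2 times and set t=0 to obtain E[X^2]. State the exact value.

E[X^2] = M^(2)(0) = 19/3

M_X(t) = (e^(3*t) - e^(2*t))/t
M^(2)(t) = (9*t^2*e^(3*t) - 4*t^2*e^(2*t) - 6*t*e^(3*t) + 4*t*e^(2*t) + 2*e^(3*t) - 2*e^(2*t))/t^3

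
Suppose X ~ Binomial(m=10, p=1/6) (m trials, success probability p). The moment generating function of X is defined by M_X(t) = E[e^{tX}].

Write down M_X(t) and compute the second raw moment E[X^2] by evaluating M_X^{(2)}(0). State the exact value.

E[X^2] = M^(2)(0) = 25/6

M_X(t) = (e^(t)/6 + 5/6)^10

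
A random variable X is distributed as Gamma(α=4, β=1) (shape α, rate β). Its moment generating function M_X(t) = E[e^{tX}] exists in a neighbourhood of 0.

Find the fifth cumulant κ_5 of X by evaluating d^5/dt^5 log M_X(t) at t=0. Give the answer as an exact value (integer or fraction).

κ_5 = K^(5)(0) = 96

M_X(t) = (1 - t)^(-4)
K_X(t) = log M_X(t) = -4*log(1 - t)
K^(5)(t) = -96/(t^5 - 5*t^4 + 10*t^3 - 10*t^2 + 5*t - 1)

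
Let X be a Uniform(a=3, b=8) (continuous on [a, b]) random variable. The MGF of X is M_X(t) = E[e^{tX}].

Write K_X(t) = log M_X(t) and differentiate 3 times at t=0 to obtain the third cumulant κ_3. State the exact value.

κ_3 = D^3[K](0) = 0

M_X(t) = (e^(8*t) - e^(3*t))/(5*t)
K_X(t) = log M_X(t) = -log(t) + log(e^(8*t) - e^(3*t)) - log(5)
D^3[K](t) = (125*t^3*e^(10*t) + 125*t^3*e^(5*t) - 2*e^(15*t) + 6*e^(10*t) - 6*e^(5*t) + 2)/(t^3*e^(15*t) - 3*t^3*e^(10*t) + 3*t^3*e^(5*t) - t^3)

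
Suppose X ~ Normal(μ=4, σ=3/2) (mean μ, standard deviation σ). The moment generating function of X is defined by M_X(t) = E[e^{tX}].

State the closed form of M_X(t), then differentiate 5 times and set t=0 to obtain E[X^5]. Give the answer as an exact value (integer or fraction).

E[X^5] = D^5[M](0) = 11071/4

M_X(t) = e^(9*t^2/8 + 4*t)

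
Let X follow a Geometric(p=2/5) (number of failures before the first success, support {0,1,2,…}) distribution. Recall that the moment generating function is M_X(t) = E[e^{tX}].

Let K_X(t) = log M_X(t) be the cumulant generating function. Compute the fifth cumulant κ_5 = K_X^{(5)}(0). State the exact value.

M_X(t) = 2/(5*(1 - 3*e^(t)/5))
K_X(t) = log M_X(t) = -log(1 - 3*e^(t)/5) - log(5) + log(2)
dK/dt = -3*e^(t)/(3*e^(t) - 5)
d^2K/dt^2 = 15*e^(t)/(9*e^(2*t) - 30*e^(t) + 25)
d^3K/dt^3 = (-45*e^(2*t) - 75*e^(t))/(27*e^(3*t) - 135*e^(2*t) + 225*e^(t) - 125)
d^4K/dt^4 = (135*e^(3*t) + 900*e^(2*t) + 375*e^(t))/(81*e^(4*t) - 540*e^(3*t) + 1350*e^(2*t) - 1500*e^(t) + 625)
d^5K/dt^5 = (-405*e^(4*t) - 7425*e^(3*t) - 12375*e^(2*t) - 1875*e^(t))/(243*e^(5*t) - 2025*e^(4*t) + 6750*e^(3*t) - 11250*e^(2*t) + 9375*e^(t) - 3125)

κ_5 = d^5K/dt^5 |_{t=0} = 690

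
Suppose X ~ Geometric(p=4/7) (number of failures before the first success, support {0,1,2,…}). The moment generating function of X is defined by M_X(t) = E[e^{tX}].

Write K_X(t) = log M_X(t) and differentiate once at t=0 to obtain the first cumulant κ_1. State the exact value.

κ_1 = K′(0) = 3/4

M_X(t) = 4/(7*(1 - 3*e^(t)/7))
K_X(t) = log M_X(t) = -log(1 - 3*e^(t)/7) - log(7) + 2*log(2)
K′(t) = -3*e^(t)/(3*e^(t) - 7)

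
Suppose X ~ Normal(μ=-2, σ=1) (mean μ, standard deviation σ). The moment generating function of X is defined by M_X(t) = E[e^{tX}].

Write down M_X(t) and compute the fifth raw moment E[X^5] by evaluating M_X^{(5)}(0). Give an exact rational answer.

M_X(t) = e^(t^2/2 - 2*t)
M^(5)(t) = (t^5*e^(t^2/2) - 10*t^4*e^(t^2/2) + 50*t^3*e^(t^2/2) - 140*t^2*e^(t^2/2) + 215*t*e^(t^2/2) - 142*e^(t^2/2))*e^(-2*t)

E[X^5] = M^(5)(0) = -142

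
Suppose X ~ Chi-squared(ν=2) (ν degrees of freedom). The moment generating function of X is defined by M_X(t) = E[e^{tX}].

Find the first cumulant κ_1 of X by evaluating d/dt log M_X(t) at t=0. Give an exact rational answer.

κ_1 = K^(1)(0) = 2

M_X(t) = 1/(1 - 2*t)
K_X(t) = log M_X(t) = -log(1 - 2*t)
K^(1)(t) = -2/(2*t - 1)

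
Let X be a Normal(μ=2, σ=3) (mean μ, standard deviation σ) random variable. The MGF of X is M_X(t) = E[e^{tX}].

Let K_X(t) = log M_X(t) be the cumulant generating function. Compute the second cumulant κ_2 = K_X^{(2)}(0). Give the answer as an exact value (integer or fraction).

M_X(t) = e^(9*t^2/2 + 2*t)
K_X(t) = log M_X(t) = 9*t^2/2 + 2*t
D^2[K](t) = 9

κ_2 = D^2[K](0) = 9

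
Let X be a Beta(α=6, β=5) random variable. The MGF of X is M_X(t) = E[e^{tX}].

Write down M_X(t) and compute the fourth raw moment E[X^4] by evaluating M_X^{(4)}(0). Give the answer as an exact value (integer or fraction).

M_X(t) = ₁F₁(6; 11; t)
M′(t) = 6*₁F₁(7; 12; t)/11
M′′(t) = 7*₁F₁(8; 13; t)/22
M′′′(t) = 28*₁F₁(9; 14; t)/143
M′′′′(t) = 18*₁F₁(10; 15; t)/143

E[X^4] = M′′′′(0) = 18/143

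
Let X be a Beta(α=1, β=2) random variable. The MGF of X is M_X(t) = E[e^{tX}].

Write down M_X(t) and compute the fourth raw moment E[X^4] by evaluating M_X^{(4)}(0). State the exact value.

E[X^4] = M^(4)(0) = 1/15

M_X(t) = ₁F₁(1; 3; t)
M^(4)(t) = ₁F₁(5; 7; t)/15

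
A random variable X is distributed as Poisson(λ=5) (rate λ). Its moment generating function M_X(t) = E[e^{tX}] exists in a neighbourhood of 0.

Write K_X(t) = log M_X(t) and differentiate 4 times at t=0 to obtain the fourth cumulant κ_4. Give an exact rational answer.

κ_4 = d^4K/dt^4 |_{t=0} = 5

M_X(t) = e^(5*e^(t) - 5)
K_X(t) = log M_X(t) = 5*e^(t) - 5
dK/dt = 5*e^(t)
d^2K/dt^2 = 5*e^(t)
d^3K/dt^3 = 5*e^(t)
d^4K/dt^4 = 5*e^(t)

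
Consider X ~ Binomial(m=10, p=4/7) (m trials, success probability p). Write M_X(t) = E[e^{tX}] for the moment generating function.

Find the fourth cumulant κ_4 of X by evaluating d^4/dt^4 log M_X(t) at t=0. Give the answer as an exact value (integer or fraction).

M_X(t) = (4*e^(t)/7 + 3/7)^10
K_X(t) = log M_X(t) = 10*log(4*e^(t)/7 + 3/7)
dK/dt = 40*e^(t)/(4*e^(t) + 3)
d^2K/dt^2 = 120*e^(t)/(16*e^(2*t) + 24*e^(t) + 9)
d^3K/dt^3 = (-480*e^(2*t) + 360*e^(t))/(64*e^(3*t) + 144*e^(2*t) + 108*e^(t) + 27)
d^4K/dt^4 = (1920*e^(3*t) - 5760*e^(2*t) + 1080*e^(t))/(256*e^(4*t) + 768*e^(3*t) + 864*e^(2*t) + 432*e^(t) + 81)

κ_4 = d^4K/dt^4 |_{t=0} = -2760/2401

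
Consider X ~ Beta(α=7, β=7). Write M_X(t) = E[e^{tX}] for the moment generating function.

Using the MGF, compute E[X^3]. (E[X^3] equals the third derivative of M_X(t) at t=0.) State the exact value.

E[X^3] = d^3M/dt^3 |_{t=0} = 3/20

M_X(t) = ₁F₁(7; 14; t)
dM/dt = ₁F₁(8; 15; t)/2
d^2M/dt^2 = 4*₁F₁(9; 16; t)/15
d^3M/dt^3 = 3*₁F₁(10; 17; t)/20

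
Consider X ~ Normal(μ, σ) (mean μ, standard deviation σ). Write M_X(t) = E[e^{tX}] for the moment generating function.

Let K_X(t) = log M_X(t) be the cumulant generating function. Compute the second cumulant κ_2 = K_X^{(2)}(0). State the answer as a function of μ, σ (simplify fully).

M_X(t) = e^(μ*t + σ^2*t^2/2)
K_X(t) = log M_X(t) = μ*t + σ^2*t^2/2
dK/dt = μ + σ^2*t
d^2K/dt^2 = σ^2

κ_2 = d^2K/dt^2 |_{t=0} = σ^2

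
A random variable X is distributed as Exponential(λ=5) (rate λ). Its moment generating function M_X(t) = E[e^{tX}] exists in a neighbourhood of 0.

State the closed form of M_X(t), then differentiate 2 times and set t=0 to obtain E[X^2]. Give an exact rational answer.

E[X^2] = d^2M/dt^2 |_{t=0} = 2/25

M_X(t) = 5/(5 - t)
dM/dt = 5/(t^2 - 10*t + 25)
d^2M/dt^2 = -10/(t^3 - 15*t^2 + 75*t - 125)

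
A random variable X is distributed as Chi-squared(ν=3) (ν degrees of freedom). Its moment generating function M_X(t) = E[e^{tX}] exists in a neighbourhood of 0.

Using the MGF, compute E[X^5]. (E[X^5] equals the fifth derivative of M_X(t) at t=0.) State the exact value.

M_X(t) = (1 - 2*t)^(-3/2)
M′(t) = 3/(4*t^2*√(1 - 2*t) - 4*t*√(1 - 2*t) + √(1 - 2*t))
M′′(t) = -15/(8*t^3*√(1 - 2*t) - 12*t^2*√(1 - 2*t) + 6*t*√(1 - 2*t) - √(1 - 2*t))
M′′′(t) = 105/(16*t^4*√(1 - 2*t) - 32*t^3*√(1 - 2*t) + 24*t^2*√(1 - 2*t) - 8*t*√(1 - 2*t) + √(1 - 2*t))
M′′′′(t) = -945/(32*t^5*√(1 - 2*t) - 80*t^4*√(1 - 2*t) + 80*t^3*√(1 - 2*t) - 40*t^2*√(1 - 2*t) + 10*t*√(1 - 2*t) - √(1 - 2*t))
M′′′′′(t) = 10395/(64*t^6*√(1 - 2*t) - 192*t^5*√(1 - 2*t) + 240*t^4*√(1 - 2*t) - 160*t^3*√(1 - 2*t) + 60*t^2*√(1 - 2*t) - 12*t*√(1 - 2*t) + √(1 - 2*t))

E[X^5] = M′′′′′(0) = 10395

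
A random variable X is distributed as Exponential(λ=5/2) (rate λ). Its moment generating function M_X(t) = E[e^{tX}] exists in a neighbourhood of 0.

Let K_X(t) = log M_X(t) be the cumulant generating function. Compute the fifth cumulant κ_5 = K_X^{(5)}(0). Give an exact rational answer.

M_X(t) = 5/(2*(5/2 - t))
K_X(t) = log M_X(t) = -log(5/2 - t) - log(2) + log(5)
K′(t) = -2/(2*t - 5)
K′′(t) = 4/(4*t^2 - 20*t + 25)
K′′′(t) = -16/(8*t^3 - 60*t^2 + 150*t - 125)
K′′′′(t) = 96/(16*t^4 - 160*t^3 + 600*t^2 - 1000*t + 625)
K′′′′′(t) = -768/(32*t^5 - 400*t^4 + 2000*t^3 - 5000*t^2 + 6250*t - 3125)

κ_5 = K′′′′′(0) = 768/3125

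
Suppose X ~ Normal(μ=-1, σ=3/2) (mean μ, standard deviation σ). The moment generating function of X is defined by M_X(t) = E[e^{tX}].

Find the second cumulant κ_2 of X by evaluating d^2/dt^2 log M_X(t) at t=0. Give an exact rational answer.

κ_2 = d^2K/dt^2 |_{t=0} = 9/4

M_X(t) = e^(9*t^2/8 - t)
K_X(t) = log M_X(t) = 9*t^2/8 - t
dK/dt = 9*t/4 - 1
d^2K/dt^2 = 9/4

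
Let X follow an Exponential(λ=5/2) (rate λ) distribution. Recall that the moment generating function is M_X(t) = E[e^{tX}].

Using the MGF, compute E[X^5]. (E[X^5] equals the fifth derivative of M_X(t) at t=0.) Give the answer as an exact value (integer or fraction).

M_X(t) = 5/(2*(5/2 - t))
D^5[M](t) = 19200/(64*t^6 - 960*t^5 + 6000*t^4 - 20000*t^3 + 37500*t^2 - 37500*t + 15625)

E[X^5] = D^5[M](0) = 768/625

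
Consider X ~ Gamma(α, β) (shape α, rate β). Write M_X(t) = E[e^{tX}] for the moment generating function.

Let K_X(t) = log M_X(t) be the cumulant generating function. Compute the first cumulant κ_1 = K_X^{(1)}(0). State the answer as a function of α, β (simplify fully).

κ_1 = K′(0) = α/β

M_X(t) = (β/(β - t))^α
K_X(t) = log M_X(t) = α*(log(β) - log(β - t))
K′(t) = -α/(-β + t)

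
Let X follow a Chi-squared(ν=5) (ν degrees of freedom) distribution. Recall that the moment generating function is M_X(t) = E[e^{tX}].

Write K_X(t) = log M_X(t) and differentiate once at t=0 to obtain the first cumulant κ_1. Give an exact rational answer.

κ_1 = K′(0) = 5

M_X(t) = (1 - 2*t)^(-5/2)
K_X(t) = log M_X(t) = -5*log(1 - 2*t)/2
K′(t) = -5/(2*t - 1)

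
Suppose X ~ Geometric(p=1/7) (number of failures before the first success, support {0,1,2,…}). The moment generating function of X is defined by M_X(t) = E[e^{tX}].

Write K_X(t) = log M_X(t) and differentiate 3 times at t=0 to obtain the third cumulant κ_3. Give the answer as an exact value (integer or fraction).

M_X(t) = 1/(7*(1 - 6*e^(t)/7))
K_X(t) = log M_X(t) = -log(1 - 6*e^(t)/7) - log(7)
D^3[K](t) = (-252*e^(2*t) - 294*e^(t))/(216*e^(3*t) - 756*e^(2*t) + 882*e^(t) - 343)

κ_3 = D^3[K](0) = 546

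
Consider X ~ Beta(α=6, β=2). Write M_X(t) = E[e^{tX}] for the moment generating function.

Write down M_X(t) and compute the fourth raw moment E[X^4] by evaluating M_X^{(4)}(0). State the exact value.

E[X^4] = M^(4)(0) = 21/55

M_X(t) = ₁F₁(6; 8; t)
M^(4)(t) = 21*₁F₁(10; 12; t)/55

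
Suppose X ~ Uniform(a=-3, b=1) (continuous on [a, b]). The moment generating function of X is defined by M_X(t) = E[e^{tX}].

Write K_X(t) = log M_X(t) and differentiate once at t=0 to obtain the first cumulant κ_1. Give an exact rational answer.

κ_1 = D[K](0) = -1

M_X(t) = (e^(t) - e^(-3*t))/(4*t)
K_X(t) = log M_X(t) = -log(t) + log(e^(t) - e^(-3*t)) - 2*log(2)
D[K](t) = (t*e^(4*t) + 3*t - e^(4*t) + 1)/(t*e^(4*t) - t)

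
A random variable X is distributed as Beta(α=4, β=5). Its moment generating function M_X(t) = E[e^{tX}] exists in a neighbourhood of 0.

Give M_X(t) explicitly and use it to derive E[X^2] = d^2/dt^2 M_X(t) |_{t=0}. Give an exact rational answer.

M_X(t) = ₁F₁(4; 9; t)
dM/dt = 4*₁F₁(5; 10; t)/9
d^2M/dt^2 = 2*₁F₁(6; 11; t)/9

E[X^2] = d^2M/dt^2 |_{t=0} = 2/9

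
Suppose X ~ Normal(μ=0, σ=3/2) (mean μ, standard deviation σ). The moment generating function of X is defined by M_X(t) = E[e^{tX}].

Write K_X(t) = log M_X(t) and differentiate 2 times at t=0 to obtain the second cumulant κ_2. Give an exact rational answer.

M_X(t) = e^(9*t^2/8)
K_X(t) = log M_X(t) = 9*t^2/8
K′(t) = 9*t/4
K′′(t) = 9/4

κ_2 = K′′(0) = 9/4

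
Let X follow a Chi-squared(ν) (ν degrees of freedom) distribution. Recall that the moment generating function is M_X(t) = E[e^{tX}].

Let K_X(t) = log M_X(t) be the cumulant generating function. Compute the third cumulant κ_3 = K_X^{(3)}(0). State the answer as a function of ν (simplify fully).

M_X(t) = (1 - 2*t)^(-ν/2)
K_X(t) = log M_X(t) = -ν*log(1 - 2*t)/2
dK/dt = -ν/(2*t - 1)
d^2K/dt^2 = 2*ν/(4*t^2 - 4*t + 1)
d^3K/dt^3 = -8*ν/(8*t^3 - 12*t^2 + 6*t - 1)

κ_3 = d^3K/dt^3 |_{t=0} = 8*ν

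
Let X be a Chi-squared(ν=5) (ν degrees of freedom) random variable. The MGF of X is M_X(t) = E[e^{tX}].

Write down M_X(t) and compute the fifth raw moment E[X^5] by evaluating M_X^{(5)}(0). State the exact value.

M_X(t) = (1 - 2*t)^(-5/2)

E[X^5] = M^(5)(0) = 45045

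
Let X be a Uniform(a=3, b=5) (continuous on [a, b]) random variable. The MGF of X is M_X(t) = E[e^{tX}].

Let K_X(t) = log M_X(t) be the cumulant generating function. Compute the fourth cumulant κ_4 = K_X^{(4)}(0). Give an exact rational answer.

κ_4 = K′′′′(0) = -2/15

M_X(t) = (e^(5*t) - e^(3*t))/(2*t)
K_X(t) = log M_X(t) = -log(t) + log(e^(5*t) - e^(3*t)) - log(2)
K′(t) = (5*t*e^(2*t) - 3*t - e^(2*t) + 1)/(t*e^(2*t) - t)
K′′(t) = (-4*t^2*e^(2*t) + e^(4*t) - 2*e^(2*t) + 1)/(t^2*e^(4*t) - 2*t^2*e^(2*t) + t^2)
K′′′(t) = (8*t^3*e^(4*t) + 8*t^3*e^(2*t) - 2*e^(6*t) + 6*e^(4*t) - 6*e^(2*t) + 2)/(t^3*e^(6*t) - 3*t^3*e^(4*t) + 3*t^3*e^(2*t) - t^3)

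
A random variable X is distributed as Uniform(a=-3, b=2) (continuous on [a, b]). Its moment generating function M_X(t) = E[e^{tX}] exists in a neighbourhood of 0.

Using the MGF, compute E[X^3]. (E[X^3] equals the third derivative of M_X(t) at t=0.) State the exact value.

M_X(t) = (e^(2*t) - e^(-3*t))/(5*t)
M′(t) = (2*t*e^(5*t) + 3*t - e^(5*t) + 1)*e^(-3*t)/(5*t^2)
M′′(t) = (4*t^2*e^(5*t) - 9*t^2 - 4*t*e^(5*t) - 6*t + 2*e^(5*t) - 2)*e^(-3*t)/(5*t^3)
M′′′(t) = (8*t^3*e^(5*t) + 27*t^3 - 12*t^2*e^(5*t) + 27*t^2 + 12*t*e^(5*t) + 18*t - 6*e^(5*t) + 6)*e^(-3*t)/(5*t^4)

E[X^3] = M′′′(0) = -13/4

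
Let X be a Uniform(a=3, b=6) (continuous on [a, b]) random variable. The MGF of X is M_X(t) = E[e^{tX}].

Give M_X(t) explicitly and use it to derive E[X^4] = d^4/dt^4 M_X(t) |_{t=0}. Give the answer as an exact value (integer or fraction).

M_X(t) = (e^(6*t) - e^(3*t))/(3*t)

E[X^4] = D^4[M](0) = 2511/5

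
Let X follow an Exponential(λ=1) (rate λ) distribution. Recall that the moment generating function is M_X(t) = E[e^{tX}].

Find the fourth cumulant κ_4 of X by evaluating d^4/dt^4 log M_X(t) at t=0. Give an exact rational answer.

M_X(t) = 1/(1 - t)
K_X(t) = log M_X(t) = -log(1 - t)
D^4[K](t) = 6/(t^4 - 4*t^3 + 6*t^2 - 4*t + 1)

κ_4 = D^4[K](0) = 6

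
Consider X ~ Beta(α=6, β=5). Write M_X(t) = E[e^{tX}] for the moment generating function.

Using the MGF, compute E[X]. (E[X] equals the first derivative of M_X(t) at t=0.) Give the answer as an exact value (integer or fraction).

M_X(t) = ₁F₁(6; 11; t)
M^(1)(t) = 6*₁F₁(7; 12; t)/11

E[X] = M^(1)(0) = 6/11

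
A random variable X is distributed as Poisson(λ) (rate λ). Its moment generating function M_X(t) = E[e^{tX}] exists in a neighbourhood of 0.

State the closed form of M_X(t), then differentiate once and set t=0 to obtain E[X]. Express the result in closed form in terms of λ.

E[X] = M^(1)(0) = λ

M_X(t) = e^(λ*(e^(t) - 1))
M^(1)(t) = λ*e^(-λ)*e^(t)*e^(λ*e^(t))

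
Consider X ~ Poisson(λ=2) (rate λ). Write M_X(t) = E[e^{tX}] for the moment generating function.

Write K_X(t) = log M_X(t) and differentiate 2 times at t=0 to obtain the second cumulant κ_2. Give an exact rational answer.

κ_2 = K^(2)(0) = 2

M_X(t) = e^(2*e^(t) - 2)
K_X(t) = log M_X(t) = 2*e^(t) - 2
K^(2)(t) = 2*e^(t)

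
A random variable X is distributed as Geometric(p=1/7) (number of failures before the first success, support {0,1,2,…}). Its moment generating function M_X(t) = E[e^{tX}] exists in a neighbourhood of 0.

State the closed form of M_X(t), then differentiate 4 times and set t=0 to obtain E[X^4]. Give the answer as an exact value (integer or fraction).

M_X(t) = 1/(7*(1 - 6*e^(t)/7))
M′(t) = 6*e^(t)/(36*e^(2*t) - 84*e^(t) + 49)
M′′(t) = (-36*e^(2*t) - 42*e^(t))/(216*e^(3*t) - 756*e^(2*t) + 882*e^(t) - 343)
M′′′(t) = (216*e^(3*t) + 1008*e^(2*t) + 294*e^(t))/(1296*e^(4*t) - 6048*e^(3*t) + 10584*e^(2*t) - 8232*e^(t) + 2401)
M′′′′(t) = (-1296*e^(4*t) - 16632*e^(3*t) - 19404*e^(2*t) - 2058*e^(t))/(7776*e^(5*t) - 45360*e^(4*t) + 105840*e^(3*t) - 123480*e^(2*t) + 72030*e^(t) - 16807)

E[X^4] = M′′′′(0) = 39390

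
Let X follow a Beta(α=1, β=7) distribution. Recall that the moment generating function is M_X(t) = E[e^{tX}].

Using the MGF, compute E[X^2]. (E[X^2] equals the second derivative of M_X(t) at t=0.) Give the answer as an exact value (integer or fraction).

E[X^2] = M′′(0) = 1/36

M_X(t) = ₁F₁(1; 8; t)
M′(t) = ₁F₁(2; 9; t)/8
M′′(t) = ₁F₁(3; 10; t)/36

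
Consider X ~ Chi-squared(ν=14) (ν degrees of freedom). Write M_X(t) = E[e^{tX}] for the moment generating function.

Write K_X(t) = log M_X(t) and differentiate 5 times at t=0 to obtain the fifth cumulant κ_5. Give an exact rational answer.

M_X(t) = (1 - 2*t)^(-7)
K_X(t) = log M_X(t) = -7*log(1 - 2*t)
dK/dt = -14/(2*t - 1)
d^2K/dt^2 = 28/(4*t^2 - 4*t + 1)
d^3K/dt^3 = -112/(8*t^3 - 12*t^2 + 6*t - 1)
d^4K/dt^4 = 672/(16*t^4 - 32*t^3 + 24*t^2 - 8*t + 1)
d^5K/dt^5 = -5376/(32*t^5 - 80*t^4 + 80*t^3 - 40*t^2 + 10*t - 1)

κ_5 = d^5K/dt^5 |_{t=0} = 5376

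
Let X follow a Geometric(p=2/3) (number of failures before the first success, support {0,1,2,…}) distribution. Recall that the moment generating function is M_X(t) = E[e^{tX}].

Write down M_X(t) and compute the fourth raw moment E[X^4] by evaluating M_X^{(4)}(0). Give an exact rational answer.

M_X(t) = 2/(3*(1 - e^(t)/3))
dM/dt = 2*e^(t)/(e^(2*t) - 6*e^(t) + 9)
d^2M/dt^2 = (-2*e^(2*t) - 6*e^(t))/(e^(3*t) - 9*e^(2*t) + 27*e^(t) - 27)
d^3M/dt^3 = (2*e^(3*t) + 24*e^(2*t) + 18*e^(t))/(e^(4*t) - 12*e^(3*t) + 54*e^(2*t) - 108*e^(t) + 81)
d^4M/dt^4 = (-2*e^(4*t) - 66*e^(3*t) - 198*e^(2*t) - 54*e^(t))/(e^(5*t) - 15*e^(4*t) + 90*e^(3*t) - 270*e^(2*t) + 405*e^(t) - 243)

E[X^4] = d^4M/dt^4 |_{t=0} = 10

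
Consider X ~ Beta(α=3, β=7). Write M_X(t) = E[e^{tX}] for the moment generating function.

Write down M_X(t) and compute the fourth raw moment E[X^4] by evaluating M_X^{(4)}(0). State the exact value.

E[X^4] = d^4M/dt^4 |_{t=0} = 3/143

M_X(t) = ₁F₁(3; 10; t)
dM/dt = 3*₁F₁(4; 11; t)/10
d^2M/dt^2 = 6*₁F₁(5; 12; t)/55
d^3M/dt^3 = ₁F₁(6; 13; t)/22
d^4M/dt^4 = 3*₁F₁(7; 14; t)/143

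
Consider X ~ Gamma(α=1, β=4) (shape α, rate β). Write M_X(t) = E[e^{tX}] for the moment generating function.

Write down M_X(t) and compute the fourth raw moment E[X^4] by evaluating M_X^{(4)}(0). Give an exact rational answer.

E[X^4] = D^4[M](0) = 3/32

M_X(t) = 4/(4 - t)
D^4[M](t) = -96/(t^5 - 20*t^4 + 160*t^3 - 640*t^2 + 1280*t - 1024)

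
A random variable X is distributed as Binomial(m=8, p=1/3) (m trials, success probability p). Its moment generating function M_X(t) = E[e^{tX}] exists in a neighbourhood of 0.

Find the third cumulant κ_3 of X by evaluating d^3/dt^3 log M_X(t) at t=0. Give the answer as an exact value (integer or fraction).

M_X(t) = (e^(t)/3 + 2/3)^8
K_X(t) = log M_X(t) = 8*log(e^(t)/3 + 2/3)
dK/dt = 8*e^(t)/(e^(t) + 2)
d^2K/dt^2 = 16*e^(t)/(e^(2*t) + 4*e^(t) + 4)
d^3K/dt^3 = (-16*e^(2*t) + 32*e^(t))/(e^(3*t) + 6*e^(2*t) + 12*e^(t) + 8)

κ_3 = d^3K/dt^3 |_{t=0} = 16/27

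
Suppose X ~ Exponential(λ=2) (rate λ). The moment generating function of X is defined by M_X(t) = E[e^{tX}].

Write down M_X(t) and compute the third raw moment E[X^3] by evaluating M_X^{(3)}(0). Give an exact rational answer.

M_X(t) = 2/(2 - t)
dM/dt = 2/(t^2 - 4*t + 4)
d^2M/dt^2 = -4/(t^3 - 6*t^2 + 12*t - 8)
d^3M/dt^3 = 12/(t^4 - 8*t^3 + 24*t^2 - 32*t + 16)

E[X^3] = d^3M/dt^3 |_{t=0} = 3/4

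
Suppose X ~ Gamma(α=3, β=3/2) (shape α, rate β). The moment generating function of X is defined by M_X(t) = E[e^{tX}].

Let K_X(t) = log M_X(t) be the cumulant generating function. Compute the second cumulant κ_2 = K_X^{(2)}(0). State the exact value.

κ_2 = K^(2)(0) = 4/3

M_X(t) = 27/(8*(3/2 - t)^3)
K_X(t) = log M_X(t) = -3*log(3/2 - t) - 3*log(2) + 3*log(3)
K^(2)(t) = 12/(4*t^2 - 12*t + 9)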